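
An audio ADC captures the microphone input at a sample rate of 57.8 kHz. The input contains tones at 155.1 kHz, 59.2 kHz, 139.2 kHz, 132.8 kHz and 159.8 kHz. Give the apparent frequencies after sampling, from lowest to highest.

1.4 kHz, 13.6 kHz, 17.2 kHz, 18.3 kHz, 23.6 kHz

fs/2 = 28.9 kHz.
155.1 kHz mod fs = 39.5 kHz.
39.5 kHz > fs/2 = 28.9 kHz, folds to fs − 39.5 kHz = 18.3 kHz.
59.2 kHz mod fs = 1.4 kHz.
1.4 kHz ≤ fs/2 = 28.9 kHz, appears at 1.4 kHz.
139.2 kHz mod fs = 23.6 kHz.
23.6 kHz ≤ fs/2 = 28.9 kHz, appears at 23.6 kHz.
132.8 kHz mod fs = 17.2 kHz.
17.2 kHz ≤ fs/2 = 28.9 kHz, appears at 17.2 kHz.
159.8 kHz mod fs = 44.2 kHz.
44.2 kHz > fs/2 = 28.9 kHz, folds to fs − 44.2 kHz = 13.6 kHz.
Distinct values: {1.4 kHz, 13.6 kHz, 17.2 kHz, 18.3 kHz, 23.6 kHz}.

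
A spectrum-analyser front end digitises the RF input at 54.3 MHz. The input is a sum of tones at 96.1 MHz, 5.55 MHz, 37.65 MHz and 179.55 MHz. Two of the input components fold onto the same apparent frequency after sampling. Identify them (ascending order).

fs/2 = 27.15 MHz.
96.1 MHz mod fs = 41.8 MHz.
41.8 MHz > fs/2 = 27.15 MHz, folds to fs − 41.8 MHz = 12.5 MHz.
5.55 MHz ≤ fs/2 = 27.15 MHz, passes unchanged.
37.65 MHz > fs/2 = 27.15 MHz, folds to fs − 37.65 MHz = 16.65 MHz.
179.55 MHz mod fs = 16.65 MHz.
16.65 MHz ≤ fs/2 = 27.15 MHz, appears at 16.65 MHz.
37.65 MHz and 179.55 MHz both map to 16.65 MHz.

37.65 MHz, 179.55 MHz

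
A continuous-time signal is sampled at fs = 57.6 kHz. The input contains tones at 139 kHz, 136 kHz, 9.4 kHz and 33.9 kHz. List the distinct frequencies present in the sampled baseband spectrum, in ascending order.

fs/2 = 28.8 kHz.
139 kHz mod fs = 23.8 kHz.
23.8 kHz ≤ fs/2 = 28.8 kHz, appears at 23.8 kHz.
136 kHz mod fs = 20.8 kHz.
20.8 kHz ≤ fs/2 = 28.8 kHz, appears at 20.8 kHz.
9.4 kHz ≤ fs/2 = 28.8 kHz, passes unchanged.
33.9 kHz > fs/2 = 28.8 kHz, folds to fs − 33.9 kHz = 23.7 kHz.
Distinct values: {9.4 kHz, 20.8 kHz, 23.7 kHz, 23.8 kHz}.

9.4 kHz, 20.8 kHz, 23.7 kHz, 23.8 kHz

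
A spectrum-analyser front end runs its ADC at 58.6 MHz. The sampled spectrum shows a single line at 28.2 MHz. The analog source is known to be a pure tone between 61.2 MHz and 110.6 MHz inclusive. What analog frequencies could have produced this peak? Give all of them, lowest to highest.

Frequencies that alias to 28.2 MHz are k·fs ± 28.2 MHz for integer k ≥ 0.
k=0: 28.2 MHz.
k=1: 30.4 MHz, 86.8 MHz.
k=2: 89 MHz, 145.4 MHz.
k=3: 147.6 MHz, 204 MHz.
Within [61.2 MHz, 110.6 MHz]: 86.8 MHz, 89 MHz.

86.8 MHz, 89 MHz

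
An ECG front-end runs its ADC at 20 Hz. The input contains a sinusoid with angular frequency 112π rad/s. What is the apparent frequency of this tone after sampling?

ω = 112π rad/s → f = ω/(2π) = 56 Hz.
56 Hz mod fs = 16 Hz.
16 Hz > fs/2 = 10 Hz, folds to fs − 16 Hz = 4 Hz.

4 Hz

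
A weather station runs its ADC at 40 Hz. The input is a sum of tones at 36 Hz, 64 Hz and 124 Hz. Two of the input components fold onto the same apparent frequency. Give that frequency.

4 Hz

fs/2 = 20 Hz.
36 Hz > fs/2 = 20 Hz, folds to fs − 36 Hz = 4 Hz.
64 Hz mod fs = 24 Hz.
24 Hz > fs/2 = 20 Hz, folds to fs − 24 Hz = 16 Hz.
124 Hz mod fs = 4 Hz.
4 Hz ≤ fs/2 = 20 Hz, appears at 4 Hz.
36 Hz and 124 Hz both map to 4 Hz.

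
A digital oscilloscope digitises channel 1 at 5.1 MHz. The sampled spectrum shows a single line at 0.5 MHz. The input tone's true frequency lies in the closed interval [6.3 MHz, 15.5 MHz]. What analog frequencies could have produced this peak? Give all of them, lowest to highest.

9.7 MHz, 10.7 MHz, 14.8 MHz

Frequencies that alias to 0.5 MHz are k·fs ± 0.5 MHz for integer k ≥ 0.
k=0: 0.5 MHz.
k=1: 4.6 MHz, 5.6 MHz.
k=2: 9.7 MHz, 10.7 MHz.
k=3: 14.8 MHz, 15.8 MHz.
k=4: 19.9 MHz, 20.9 MHz.
Within [6.3 MHz, 15.5 MHz]: 9.7 MHz, 10.7 MHz, 14.8 MHz.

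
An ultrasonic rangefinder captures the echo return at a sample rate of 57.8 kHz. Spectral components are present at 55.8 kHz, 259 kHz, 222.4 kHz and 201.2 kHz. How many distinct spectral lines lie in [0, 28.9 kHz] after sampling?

3

fs/2 = 28.9 kHz.
55.8 kHz > fs/2 = 28.9 kHz, folds to fs − 55.8 kHz = 2 kHz.
259 kHz mod fs = 27.8 kHz.
27.8 kHz ≤ fs/2 = 28.9 kHz, appears at 27.8 kHz.
222.4 kHz mod fs = 49 kHz.
49 kHz > fs/2 = 28.9 kHz, folds to fs − 49 kHz = 8.8 kHz.
201.2 kHz mod fs = 27.8 kHz.
27.8 kHz ≤ fs/2 = 28.9 kHz, appears at 27.8 kHz.
Distinct values: {2 kHz, 8.8 kHz, 27.8 kHz} → 3.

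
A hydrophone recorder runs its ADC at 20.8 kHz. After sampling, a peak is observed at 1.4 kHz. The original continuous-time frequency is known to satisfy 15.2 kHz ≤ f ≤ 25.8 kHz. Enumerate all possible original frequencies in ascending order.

19.4 kHz, 22.2 kHz

Frequencies that alias to 1.4 kHz are k·fs ± 1.4 kHz for integer k ≥ 0.
k=0: 1.4 kHz.
k=1: 19.4 kHz, 22.2 kHz.
k=2: 40.2 kHz, 43 kHz.
Within [15.2 kHz, 25.8 kHz]: 19.4 kHz, 22.2 kHz.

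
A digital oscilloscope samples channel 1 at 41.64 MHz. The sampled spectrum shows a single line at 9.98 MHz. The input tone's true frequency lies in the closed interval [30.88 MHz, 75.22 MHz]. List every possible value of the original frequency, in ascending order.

31.66 MHz, 51.62 MHz, 73.3 MHz

Frequencies that alias to 9.98 MHz are k·fs ± 9.98 MHz for integer k ≥ 0.
k=0: 9.98 MHz.
k=1: 31.66 MHz, 51.62 MHz.
k=2: 73.3 MHz, 93.26 MHz.
k=3: 114.94 MHz, 134.9 MHz.
Within [30.88 MHz, 75.22 MHz]: 31.66 MHz, 51.62 MHz, 73.3 MHz.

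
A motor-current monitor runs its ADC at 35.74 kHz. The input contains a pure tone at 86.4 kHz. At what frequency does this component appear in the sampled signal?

86.4 kHz mod fs = 14.92 kHz.
14.92 kHz ≤ fs/2 = 17.87 kHz, appears at 14.92 kHz.

14.92 kHz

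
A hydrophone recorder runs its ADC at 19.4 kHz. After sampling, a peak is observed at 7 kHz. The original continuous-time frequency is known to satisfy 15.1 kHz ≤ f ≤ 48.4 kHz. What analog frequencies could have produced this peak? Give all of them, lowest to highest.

26.4 kHz, 31.8 kHz, 45.8 kHz

Frequencies that alias to 7 kHz are k·fs ± 7 kHz for integer k ≥ 0.
k=0: 7 kHz.
k=1: 12.4 kHz, 26.4 kHz.
k=2: 31.8 kHz, 45.8 kHz.
k=3: 51.2 kHz, 65.2 kHz.
Within [15.1 kHz, 48.4 kHz]: 26.4 kHz, 31.8 kHz, 45.8 kHz.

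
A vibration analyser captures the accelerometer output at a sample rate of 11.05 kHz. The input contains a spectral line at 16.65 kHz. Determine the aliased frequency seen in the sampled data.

5.45 kHz

16.65 kHz mod fs = 5.6 kHz.
5.6 kHz > fs/2 = 5.525 kHz, folds to fs − 5.6 kHz = 5.45 kHz.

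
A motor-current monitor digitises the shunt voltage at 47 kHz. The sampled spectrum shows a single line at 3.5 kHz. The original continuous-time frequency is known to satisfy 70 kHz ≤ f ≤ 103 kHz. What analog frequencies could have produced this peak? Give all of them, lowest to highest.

Frequencies that alias to 3.5 kHz are k·fs ± 3.5 kHz for integer k ≥ 0.
k=0: 3.5 kHz.
k=1: 43.5 kHz, 50.5 kHz.
k=2: 90.5 kHz, 97.5 kHz.
k=3: 137.5 kHz, 144.5 kHz.
Within [70 kHz, 103 kHz]: 90.5 kHz, 97.5 kHz.

90.5 kHz, 97.5 kHz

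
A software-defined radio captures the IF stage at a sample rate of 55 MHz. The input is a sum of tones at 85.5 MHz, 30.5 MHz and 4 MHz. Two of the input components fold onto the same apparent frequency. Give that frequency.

24.5 MHz

fs/2 = 27.5 MHz.
85.5 MHz mod fs = 30.5 MHz.
30.5 MHz > fs/2 = 27.5 MHz, folds to fs − 30.5 MHz = 24.5 MHz.
30.5 MHz > fs/2 = 27.5 MHz, folds to fs − 30.5 MHz = 24.5 MHz.
4 MHz ≤ fs/2 = 27.5 MHz, passes unchanged.
30.5 MHz and 85.5 MHz both map to 24.5 MHz.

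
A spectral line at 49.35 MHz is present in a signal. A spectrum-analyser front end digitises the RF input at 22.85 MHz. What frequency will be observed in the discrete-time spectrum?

49.35 MHz mod fs = 3.65 MHz.
3.65 MHz ≤ fs/2 = 11.425 MHz, appears at 3.65 MHz.

3.65 MHz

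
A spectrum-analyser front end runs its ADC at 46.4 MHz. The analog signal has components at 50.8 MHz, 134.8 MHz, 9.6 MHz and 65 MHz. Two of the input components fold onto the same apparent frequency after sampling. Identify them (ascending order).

50.8 MHz, 134.8 MHz

fs/2 = 23.2 MHz.
50.8 MHz mod fs = 4.4 MHz.
4.4 MHz ≤ fs/2 = 23.2 MHz, appears at 4.4 MHz.
134.8 MHz mod fs = 42 MHz.
42 MHz > fs/2 = 23.2 MHz, folds to fs − 42 MHz = 4.4 MHz.
9.6 MHz ≤ fs/2 = 23.2 MHz, passes unchanged.
65 MHz mod fs = 18.6 MHz.
18.6 MHz ≤ fs/2 = 23.2 MHz, appears at 18.6 MHz.
50.8 MHz and 134.8 MHz both map to 4.4 MHz.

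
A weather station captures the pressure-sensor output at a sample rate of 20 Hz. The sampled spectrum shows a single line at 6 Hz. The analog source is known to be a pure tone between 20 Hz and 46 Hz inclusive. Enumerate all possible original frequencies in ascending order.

26 Hz, 34 Hz, 46 Hz

Frequencies that alias to 6 Hz are k·fs ± 6 Hz for integer k ≥ 0.
k=0: 6 Hz.
k=1: 14 Hz, 26 Hz.
k=2: 34 Hz, 46 Hz.
k=3: 54 Hz, 66 Hz.
Within [20 Hz, 46 Hz]: 26 Hz, 34 Hz, 46 Hz.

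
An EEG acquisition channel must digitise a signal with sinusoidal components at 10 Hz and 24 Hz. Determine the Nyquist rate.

48 Hz

Highest-frequency component: 24 Hz.
Nyquist rate = 2 × 24 Hz = 48 Hz.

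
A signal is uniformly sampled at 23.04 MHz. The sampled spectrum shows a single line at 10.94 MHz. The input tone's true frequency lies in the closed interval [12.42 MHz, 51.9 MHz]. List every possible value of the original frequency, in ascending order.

33.98 MHz, 35.14 MHz

Frequencies that alias to 10.94 MHz are k·fs ± 10.94 MHz for integer k ≥ 0.
k=0: 10.94 MHz.
k=1: 12.1 MHz, 33.98 MHz.
k=2: 35.14 MHz, 57.02 MHz.
k=3: 58.18 MHz, 80.06 MHz.
Within [12.42 MHz, 51.9 MHz]: 33.98 MHz, 35.14 MHz.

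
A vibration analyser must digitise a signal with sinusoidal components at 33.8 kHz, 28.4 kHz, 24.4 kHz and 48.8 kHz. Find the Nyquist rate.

97.6 kHz

Highest-frequency component: 48.8 kHz.
Nyquist rate = 2 × 48.8 kHz = 97.6 kHz.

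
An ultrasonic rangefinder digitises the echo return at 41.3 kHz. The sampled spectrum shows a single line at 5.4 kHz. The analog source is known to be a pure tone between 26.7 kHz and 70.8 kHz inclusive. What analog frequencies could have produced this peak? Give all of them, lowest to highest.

Frequencies that alias to 5.4 kHz are k·fs ± 5.4 kHz for integer k ≥ 0.
k=0: 5.4 kHz.
k=1: 35.9 kHz, 46.7 kHz.
k=2: 77.2 kHz, 88 kHz.
Within [26.7 kHz, 70.8 kHz]: 35.9 kHz, 46.7 kHz.

35.9 kHz, 46.7 kHz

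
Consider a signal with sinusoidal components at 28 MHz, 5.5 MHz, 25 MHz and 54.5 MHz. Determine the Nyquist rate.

Highest-frequency component: 54.5 MHz.
Nyquist rate = 2 × 54.5 MHz = 109 MHz.

109 MHz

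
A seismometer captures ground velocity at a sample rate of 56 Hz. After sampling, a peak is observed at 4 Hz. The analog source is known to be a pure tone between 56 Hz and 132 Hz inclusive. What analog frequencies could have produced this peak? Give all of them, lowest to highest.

Frequencies that alias to 4 Hz are k·fs ± 4 Hz for integer k ≥ 0.
k=0: 4 Hz.
k=1: 52 Hz, 60 Hz.
k=2: 108 Hz, 116 Hz.
k=3: 164 Hz, 172 Hz.
Within [56 Hz, 132 Hz]: 60 Hz, 108 Hz, 116 Hz.

60 Hz, 108 Hz, 116 Hz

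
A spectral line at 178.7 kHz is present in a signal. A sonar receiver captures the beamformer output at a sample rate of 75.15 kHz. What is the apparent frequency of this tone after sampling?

28.4 kHz

178.7 kHz mod fs = 28.4 kHz.
28.4 kHz ≤ fs/2 = 37.575 kHz, appears at 28.4 kHz.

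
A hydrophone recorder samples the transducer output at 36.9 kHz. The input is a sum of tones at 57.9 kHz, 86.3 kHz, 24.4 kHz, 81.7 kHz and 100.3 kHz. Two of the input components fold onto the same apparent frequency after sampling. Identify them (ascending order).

24.4 kHz, 86.3 kHz

fs/2 = 18.45 kHz.
57.9 kHz mod fs = 21 kHz.
21 kHz > fs/2 = 18.45 kHz, folds to fs − 21 kHz = 15.9 kHz.
86.3 kHz mod fs = 12.5 kHz.
12.5 kHz ≤ fs/2 = 18.45 kHz, appears at 12.5 kHz.
24.4 kHz > fs/2 = 18.45 kHz, folds to fs − 24.4 kHz = 12.5 kHz.
81.7 kHz mod fs = 7.9 kHz.
7.9 kHz ≤ fs/2 = 18.45 kHz, appears at 7.9 kHz.
100.3 kHz mod fs = 26.5 kHz.
26.5 kHz > fs/2 = 18.45 kHz, folds to fs − 26.5 kHz = 10.4 kHz.
24.4 kHz and 86.3 kHz both map to 12.5 kHz.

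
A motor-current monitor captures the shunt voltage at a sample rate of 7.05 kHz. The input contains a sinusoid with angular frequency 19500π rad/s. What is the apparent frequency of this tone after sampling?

2.7 kHz

ω = 19500π rad/s → f = ω/(2π) = 9750 Hz = 9.75 kHz.
9.75 kHz mod fs = 2.7 kHz.
2.7 kHz ≤ fs/2 = 3.525 kHz, appears at 2.7 kHz.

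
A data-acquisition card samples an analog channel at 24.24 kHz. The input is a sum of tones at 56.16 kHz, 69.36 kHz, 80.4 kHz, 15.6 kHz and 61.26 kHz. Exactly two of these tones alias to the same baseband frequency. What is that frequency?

7.68 kHz

fs/2 = 12.12 kHz.
56.16 kHz mod fs = 7.68 kHz.
7.68 kHz ≤ fs/2 = 12.12 kHz, appears at 7.68 kHz.
69.36 kHz mod fs = 20.88 kHz.
20.88 kHz > fs/2 = 12.12 kHz, folds to fs − 20.88 kHz = 3.36 kHz.
80.4 kHz mod fs = 7.68 kHz.
7.68 kHz ≤ fs/2 = 12.12 kHz, appears at 7.68 kHz.
15.6 kHz > fs/2 = 12.12 kHz, folds to fs − 15.6 kHz = 8.64 kHz.
61.26 kHz mod fs = 12.78 kHz.
12.78 kHz > fs/2 = 12.12 kHz, folds to fs − 12.78 kHz = 11.46 kHz.
56.16 kHz and 80.4 kHz both map to 7.68 kHz.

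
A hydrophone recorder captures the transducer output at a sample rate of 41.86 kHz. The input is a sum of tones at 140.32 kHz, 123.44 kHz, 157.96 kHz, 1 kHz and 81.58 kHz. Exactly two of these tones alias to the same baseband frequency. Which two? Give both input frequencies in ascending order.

81.58 kHz, 123.44 kHz

fs/2 = 20.93 kHz.
140.32 kHz mod fs = 14.74 kHz.
14.74 kHz ≤ fs/2 = 20.93 kHz, appears at 14.74 kHz.
123.44 kHz mod fs = 39.72 kHz.
39.72 kHz > fs/2 = 20.93 kHz, folds to fs − 39.72 kHz = 2.14 kHz.
157.96 kHz mod fs = 32.38 kHz.
32.38 kHz > fs/2 = 20.93 kHz, folds to fs − 32.38 kHz = 9.48 kHz.
1 kHz ≤ fs/2 = 20.93 kHz, passes unchanged.
81.58 kHz mod fs = 39.72 kHz.
39.72 kHz > fs/2 = 20.93 kHz, folds to fs − 39.72 kHz = 2.14 kHz.
81.58 kHz and 123.44 kHz both map to 2.14 kHz.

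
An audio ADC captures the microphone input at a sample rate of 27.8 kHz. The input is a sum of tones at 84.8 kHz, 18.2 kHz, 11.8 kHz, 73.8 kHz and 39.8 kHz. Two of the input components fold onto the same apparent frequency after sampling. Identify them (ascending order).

18.2 kHz, 73.8 kHz

fs/2 = 13.9 kHz.
84.8 kHz mod fs = 1.4 kHz.
1.4 kHz ≤ fs/2 = 13.9 kHz, appears at 1.4 kHz.
18.2 kHz > fs/2 = 13.9 kHz, folds to fs − 18.2 kHz = 9.6 kHz.
11.8 kHz ≤ fs/2 = 13.9 kHz, passes unchanged.
73.8 kHz mod fs = 18.2 kHz.
18.2 kHz > fs/2 = 13.9 kHz, folds to fs − 18.2 kHz = 9.6 kHz.
39.8 kHz mod fs = 12 kHz.
12 kHz ≤ fs/2 = 13.9 kHz, appears at 12 kHz.
18.2 kHz and 73.8 kHz both map to 9.6 kHz.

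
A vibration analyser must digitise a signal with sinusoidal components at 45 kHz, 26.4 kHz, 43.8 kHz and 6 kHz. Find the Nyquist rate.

Highest-frequency component: 45 kHz.
Nyquist rate = 2 × 45 kHz = 90 kHz.

90 kHz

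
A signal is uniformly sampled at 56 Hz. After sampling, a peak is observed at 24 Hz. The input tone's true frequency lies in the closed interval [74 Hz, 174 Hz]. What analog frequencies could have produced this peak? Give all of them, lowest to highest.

80 Hz, 88 Hz, 136 Hz, 144 Hz

Frequencies that alias to 24 Hz are k·fs ± 24 Hz for integer k ≥ 0.
k=0: 24 Hz.
k=1: 32 Hz, 80 Hz.
k=2: 88 Hz, 136 Hz.
k=3: 144 Hz, 192 Hz.
k=4: 200 Hz, 248 Hz.
Within [74 Hz, 174 Hz]: 80 Hz, 88 Hz, 136 Hz, 144 Hz.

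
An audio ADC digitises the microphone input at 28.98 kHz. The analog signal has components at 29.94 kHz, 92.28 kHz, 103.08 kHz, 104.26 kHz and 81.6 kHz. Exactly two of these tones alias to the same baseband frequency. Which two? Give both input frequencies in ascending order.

81.6 kHz, 92.28 kHz

fs/2 = 14.49 kHz.
29.94 kHz mod fs = 0.96 kHz.
0.96 kHz ≤ fs/2 = 14.49 kHz, appears at 0.96 kHz.
92.28 kHz mod fs = 5.34 kHz.
5.34 kHz ≤ fs/2 = 14.49 kHz, appears at 5.34 kHz.
103.08 kHz mod fs = 16.14 kHz.
16.14 kHz > fs/2 = 14.49 kHz, folds to fs − 16.14 kHz = 12.84 kHz.
104.26 kHz mod fs = 17.32 kHz.
17.32 kHz > fs/2 = 14.49 kHz, folds to fs − 17.32 kHz = 11.66 kHz.
81.6 kHz mod fs = 23.64 kHz.
23.64 kHz > fs/2 = 14.49 kHz, folds to fs − 23.64 kHz = 5.34 kHz.
81.6 kHz and 92.28 kHz both map to 5.34 kHz.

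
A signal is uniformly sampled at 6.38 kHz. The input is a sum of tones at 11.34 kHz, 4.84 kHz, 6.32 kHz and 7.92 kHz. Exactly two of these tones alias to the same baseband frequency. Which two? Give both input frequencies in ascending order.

fs/2 = 3.19 kHz.
11.34 kHz mod fs = 4.96 kHz.
4.96 kHz > fs/2 = 3.19 kHz, folds to fs − 4.96 kHz = 1.42 kHz.
4.84 kHz > fs/2 = 3.19 kHz, folds to fs − 4.84 kHz = 1.54 kHz.
6.32 kHz > fs/2 = 3.19 kHz, folds to fs − 6.32 kHz = 0.06 kHz.
7.92 kHz mod fs = 1.54 kHz.
1.54 kHz ≤ fs/2 = 3.19 kHz, appears at 1.54 kHz.
4.84 kHz and 7.92 kHz both map to 1.54 kHz.

4.84 kHz, 7.92 kHz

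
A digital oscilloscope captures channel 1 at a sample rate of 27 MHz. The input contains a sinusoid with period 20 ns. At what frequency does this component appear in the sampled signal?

T = 20 ns → f = 1/T = 50 MHz.
50 MHz mod fs = 23 MHz.
23 MHz > fs/2 = 13.5 MHz, folds to fs − 23 MHz = 4 MHz.

4 MHz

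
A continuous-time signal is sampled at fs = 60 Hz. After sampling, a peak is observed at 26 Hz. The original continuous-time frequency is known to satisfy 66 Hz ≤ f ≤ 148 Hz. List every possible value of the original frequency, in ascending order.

86 Hz, 94 Hz, 146 Hz

Frequencies that alias to 26 Hz are k·fs ± 26 Hz for integer k ≥ 0.
k=0: 26 Hz.
k=1: 34 Hz, 86 Hz.
k=2: 94 Hz, 146 Hz.
k=3: 154 Hz, 206 Hz.
Within [66 Hz, 148 Hz]: 86 Hz, 94 Hz, 146 Hz.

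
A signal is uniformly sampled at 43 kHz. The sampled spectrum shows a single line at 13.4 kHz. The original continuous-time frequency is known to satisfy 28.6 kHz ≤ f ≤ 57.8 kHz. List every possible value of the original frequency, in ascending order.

Frequencies that alias to 13.4 kHz are k·fs ± 13.4 kHz for integer k ≥ 0.
k=0: 13.4 kHz.
k=1: 29.6 kHz, 56.4 kHz.
k=2: 72.6 kHz, 99.4 kHz.
Within [28.6 kHz, 57.8 kHz]: 29.6 kHz, 56.4 kHz.

29.6 kHz, 56.4 kHz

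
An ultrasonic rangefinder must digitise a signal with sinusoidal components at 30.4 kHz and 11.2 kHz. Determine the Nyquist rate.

60.8 kHz

Highest-frequency component: 30.4 kHz.
Nyquist rate = 2 × 30.4 kHz = 60.8 kHz.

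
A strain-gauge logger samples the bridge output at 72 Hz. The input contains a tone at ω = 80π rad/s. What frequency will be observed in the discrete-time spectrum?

32 Hz

ω = 80π rad/s → f = ω/(2π) = 40 Hz.
40 Hz > fs/2 = 36 Hz, folds to fs − 40 Hz = 32 Hz.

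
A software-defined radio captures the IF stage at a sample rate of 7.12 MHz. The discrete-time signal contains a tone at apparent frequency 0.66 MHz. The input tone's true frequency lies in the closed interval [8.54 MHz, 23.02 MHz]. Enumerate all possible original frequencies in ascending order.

Frequencies that alias to 0.66 MHz are k·fs ± 0.66 MHz for integer k ≥ 0.
k=0: 0.66 MHz.
k=1: 6.46 MHz, 7.78 MHz.
k=2: 13.58 MHz, 14.9 MHz.
k=3: 20.7 MHz, 22.02 MHz.
k=4: 27.82 MHz, 29.14 MHz.
Within [8.54 MHz, 23.02 MHz]: 13.58 MHz, 14.9 MHz, 20.7 MHz, 22.02 MHz.

13.58 MHz, 14.9 MHz, 20.7 MHz, 22.02 MHz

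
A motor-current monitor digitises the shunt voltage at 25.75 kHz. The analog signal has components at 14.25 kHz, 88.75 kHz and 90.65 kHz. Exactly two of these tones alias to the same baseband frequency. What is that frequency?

fs/2 = 12.875 kHz.
14.25 kHz > fs/2 = 12.875 kHz, folds to fs − 14.25 kHz = 11.5 kHz.
88.75 kHz mod fs = 11.5 kHz.
11.5 kHz ≤ fs/2 = 12.875 kHz, appears at 11.5 kHz.
90.65 kHz mod fs = 13.4 kHz.
13.4 kHz > fs/2 = 12.875 kHz, folds to fs − 13.4 kHz = 12.35 kHz.
14.25 kHz and 88.75 kHz both map to 11.5 kHz.

11.5 kHz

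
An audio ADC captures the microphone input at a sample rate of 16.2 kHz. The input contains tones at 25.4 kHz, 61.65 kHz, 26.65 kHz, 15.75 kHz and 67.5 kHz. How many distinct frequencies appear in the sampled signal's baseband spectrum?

fs/2 = 8.1 kHz.
25.4 kHz mod fs = 9.2 kHz.
9.2 kHz > fs/2 = 8.1 kHz, folds to fs − 9.2 kHz = 7 kHz.
61.65 kHz mod fs = 13.05 kHz.
13.05 kHz > fs/2 = 8.1 kHz, folds to fs − 13.05 kHz = 3.15 kHz.
26.65 kHz mod fs = 10.45 kHz.
10.45 kHz > fs/2 = 8.1 kHz, folds to fs − 10.45 kHz = 5.75 kHz.
15.75 kHz > fs/2 = 8.1 kHz, folds to fs − 15.75 kHz = 0.45 kHz.
67.5 kHz mod fs = 2.7 kHz.
2.7 kHz ≤ fs/2 = 8.1 kHz, appears at 2.7 kHz.
Distinct values: {0.45 kHz, 2.7 kHz, 3.15 kHz, 5.75 kHz, 7 kHz} → 5.

5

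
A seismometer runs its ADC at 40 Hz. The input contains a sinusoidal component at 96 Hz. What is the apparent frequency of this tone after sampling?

16 Hz

96 Hz mod fs = 16 Hz.
16 Hz ≤ fs/2 = 20 Hz, appears at 16 Hz.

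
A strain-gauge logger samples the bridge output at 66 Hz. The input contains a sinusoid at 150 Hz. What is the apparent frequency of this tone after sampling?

150 Hz mod fs = 18 Hz.
18 Hz ≤ fs/2 = 33 Hz, appears at 18 Hz.

18 Hz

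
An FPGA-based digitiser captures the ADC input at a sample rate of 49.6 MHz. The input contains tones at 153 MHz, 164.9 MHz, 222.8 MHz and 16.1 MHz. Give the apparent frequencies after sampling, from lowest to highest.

4.2 MHz, 16.1 MHz, 24.4 MHz

fs/2 = 24.8 MHz.
153 MHz mod fs = 4.2 MHz.
4.2 MHz ≤ fs/2 = 24.8 MHz, appears at 4.2 MHz.
164.9 MHz mod fs = 16.1 MHz.
16.1 MHz ≤ fs/2 = 24.8 MHz, appears at 16.1 MHz.
222.8 MHz mod fs = 24.4 MHz.
24.4 MHz ≤ fs/2 = 24.8 MHz, appears at 24.4 MHz.
16.1 MHz ≤ fs/2 = 24.8 MHz, passes unchanged.
Distinct values: {4.2 MHz, 16.1 MHz, 24.4 MHz}.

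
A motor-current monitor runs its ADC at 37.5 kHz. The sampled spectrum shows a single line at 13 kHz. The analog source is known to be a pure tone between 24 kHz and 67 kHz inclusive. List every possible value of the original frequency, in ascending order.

Frequencies that alias to 13 kHz are k·fs ± 13 kHz for integer k ≥ 0.
k=0: 13 kHz.
k=1: 24.5 kHz, 50.5 kHz.
k=2: 62 kHz, 88 kHz.
k=3: 99.5 kHz, 125.5 kHz.
Within [24 kHz, 67 kHz]: 24.5 kHz, 50.5 kHz, 62 kHz.

24.5 kHz, 50.5 kHz, 62 kHz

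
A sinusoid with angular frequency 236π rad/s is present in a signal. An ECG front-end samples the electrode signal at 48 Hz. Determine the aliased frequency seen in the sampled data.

ω = 236π rad/s → f = ω/(2π) = 118 Hz.
118 Hz mod fs = 22 Hz.
22 Hz ≤ fs/2 = 24 Hz, appears at 22 Hz.

22 Hz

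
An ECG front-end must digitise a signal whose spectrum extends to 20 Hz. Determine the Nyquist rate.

Nyquist rate = 2 × 20 Hz = 40 Hz.

40 Hz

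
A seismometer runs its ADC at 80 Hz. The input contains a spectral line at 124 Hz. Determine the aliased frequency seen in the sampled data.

124 Hz mod fs = 44 Hz.
44 Hz > fs/2 = 40 Hz, folds to fs − 44 Hz = 36 Hz.

36 Hz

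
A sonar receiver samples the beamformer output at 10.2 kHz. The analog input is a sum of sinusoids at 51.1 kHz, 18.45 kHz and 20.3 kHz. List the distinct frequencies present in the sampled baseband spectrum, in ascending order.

0.1 kHz, 1.95 kHz

fs/2 = 5.1 kHz.
51.1 kHz mod fs = 0.1 kHz.
0.1 kHz ≤ fs/2 = 5.1 kHz, appears at 0.1 kHz.
18.45 kHz mod fs = 8.25 kHz.
8.25 kHz > fs/2 = 5.1 kHz, folds to fs − 8.25 kHz = 1.95 kHz.
20.3 kHz mod fs = 10.1 kHz.
10.1 kHz > fs/2 = 5.1 kHz, folds to fs − 10.1 kHz = 0.1 kHz.
Distinct values: {0.1 kHz, 1.95 kHz}.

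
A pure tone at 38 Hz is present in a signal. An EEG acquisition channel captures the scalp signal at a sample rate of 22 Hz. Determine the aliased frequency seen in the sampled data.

38 Hz mod fs = 16 Hz.
16 Hz > fs/2 = 11 Hz, folds to fs − 16 Hz = 6 Hz.

6 Hz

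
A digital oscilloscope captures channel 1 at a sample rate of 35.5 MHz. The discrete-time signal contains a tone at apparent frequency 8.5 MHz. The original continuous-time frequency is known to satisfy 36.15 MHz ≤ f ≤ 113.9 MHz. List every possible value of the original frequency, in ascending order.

Frequencies that alias to 8.5 MHz are k·fs ± 8.5 MHz for integer k ≥ 0.
k=0: 8.5 MHz.
k=1: 27 MHz, 44 MHz.
k=2: 62.5 MHz, 79.5 MHz.
k=3: 98 MHz, 115 MHz.
k=4: 133.5 MHz, 150.5 MHz.
Within [36.15 MHz, 113.9 MHz]: 44 MHz, 62.5 MHz, 79.5 MHz, 98 MHz.

44 MHz, 62.5 MHz, 79.5 MHz, 98 MHz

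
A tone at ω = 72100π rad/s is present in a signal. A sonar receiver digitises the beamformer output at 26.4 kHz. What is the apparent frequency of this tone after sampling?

ω = 72100π rad/s → f = ω/(2π) = 36050 Hz = 36.05 kHz.
36.05 kHz mod fs = 9.65 kHz.
9.65 kHz ≤ fs/2 = 13.2 kHz, appears at 9.65 kHz.

9.65 kHz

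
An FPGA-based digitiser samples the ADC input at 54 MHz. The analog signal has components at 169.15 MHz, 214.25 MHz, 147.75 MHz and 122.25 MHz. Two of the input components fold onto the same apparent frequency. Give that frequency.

fs/2 = 27 MHz.
169.15 MHz mod fs = 7.15 MHz.
7.15 MHz ≤ fs/2 = 27 MHz, appears at 7.15 MHz.
214.25 MHz mod fs = 52.25 MHz.
52.25 MHz > fs/2 = 27 MHz, folds to fs − 52.25 MHz = 1.75 MHz.
147.75 MHz mod fs = 39.75 MHz.
39.75 MHz > fs/2 = 27 MHz, folds to fs − 39.75 MHz = 14.25 MHz.
122.25 MHz mod fs = 14.25 MHz.
14.25 MHz ≤ fs/2 = 27 MHz, appears at 14.25 MHz.
122.25 MHz and 147.75 MHz both map to 14.25 MHz.

14.25 MHz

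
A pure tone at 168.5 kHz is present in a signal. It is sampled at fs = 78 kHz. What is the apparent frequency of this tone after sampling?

168.5 kHz mod fs = 12.5 kHz.
12.5 kHz ≤ fs/2 = 39 kHz, appears at 12.5 kHz.

12.5 kHz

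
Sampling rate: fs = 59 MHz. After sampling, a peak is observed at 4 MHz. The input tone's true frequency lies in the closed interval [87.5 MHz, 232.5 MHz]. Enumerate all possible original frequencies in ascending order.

114 MHz, 122 MHz, 173 MHz, 181 MHz, 232 MHz

Frequencies that alias to 4 MHz are k·fs ± 4 MHz for integer k ≥ 0.
k=0: 4 MHz.
k=1: 55 MHz, 63 MHz.
k=2: 114 MHz, 122 MHz.
k=3: 173 MHz, 181 MHz.
k=4: 232 MHz, 240 MHz.
k=5: 291 MHz, 299 MHz.
Within [87.5 MHz, 232.5 MHz]: 114 MHz, 122 MHz, 173 MHz, 181 MHz, 232 MHz.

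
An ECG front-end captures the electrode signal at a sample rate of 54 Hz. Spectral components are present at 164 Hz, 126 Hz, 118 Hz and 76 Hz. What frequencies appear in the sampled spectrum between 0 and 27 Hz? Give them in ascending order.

fs/2 = 27 Hz.
164 Hz mod fs = 2 Hz.
2 Hz ≤ fs/2 = 27 Hz, appears at 2 Hz.
126 Hz mod fs = 18 Hz.
18 Hz ≤ fs/2 = 27 Hz, appears at 18 Hz.
118 Hz mod fs = 10 Hz.
10 Hz ≤ fs/2 = 27 Hz, appears at 10 Hz.
76 Hz mod fs = 22 Hz.
22 Hz ≤ fs/2 = 27 Hz, appears at 22 Hz.
Distinct values: {2 Hz, 10 Hz, 18 Hz, 22 Hz}.

2 Hz, 10 Hz, 18 Hz, 22 Hz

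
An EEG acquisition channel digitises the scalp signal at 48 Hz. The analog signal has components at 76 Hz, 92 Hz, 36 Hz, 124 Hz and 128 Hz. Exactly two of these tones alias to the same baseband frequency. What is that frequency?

20 Hz

fs/2 = 24 Hz.
76 Hz mod fs = 28 Hz.
28 Hz > fs/2 = 24 Hz, folds to fs − 28 Hz = 20 Hz.
92 Hz mod fs = 44 Hz.
44 Hz > fs/2 = 24 Hz, folds to fs − 44 Hz = 4 Hz.
36 Hz > fs/2 = 24 Hz, folds to fs − 36 Hz = 12 Hz.
124 Hz mod fs = 28 Hz.
28 Hz > fs/2 = 24 Hz, folds to fs − 28 Hz = 20 Hz.
128 Hz mod fs = 32 Hz.
32 Hz > fs/2 = 24 Hz, folds to fs − 32 Hz = 16 Hz.
76 Hz and 124 Hz both map to 20 Hz.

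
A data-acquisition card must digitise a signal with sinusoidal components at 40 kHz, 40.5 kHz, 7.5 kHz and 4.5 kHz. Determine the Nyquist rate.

81 kHz

Highest-frequency component: 40.5 kHz.
Nyquist rate = 2 × 40.5 kHz = 81 kHz.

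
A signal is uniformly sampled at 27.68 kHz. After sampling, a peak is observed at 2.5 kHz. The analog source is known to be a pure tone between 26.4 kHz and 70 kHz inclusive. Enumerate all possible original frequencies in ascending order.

30.18 kHz, 52.86 kHz, 57.86 kHz

Frequencies that alias to 2.5 kHz are k·fs ± 2.5 kHz for integer k ≥ 0.
k=0: 2.5 kHz.
k=1: 25.18 kHz, 30.18 kHz.
k=2: 52.86 kHz, 57.86 kHz.
k=3: 80.54 kHz, 85.54 kHz.
Within [26.4 kHz, 70 kHz]: 30.18 kHz, 52.86 kHz, 57.86 kHz.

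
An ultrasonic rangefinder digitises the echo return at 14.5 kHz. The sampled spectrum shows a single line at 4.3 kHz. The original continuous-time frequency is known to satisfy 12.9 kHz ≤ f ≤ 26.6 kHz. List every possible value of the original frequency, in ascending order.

Frequencies that alias to 4.3 kHz are k·fs ± 4.3 kHz for integer k ≥ 0.
k=0: 4.3 kHz.
k=1: 10.2 kHz, 18.8 kHz.
k=2: 24.7 kHz, 33.3 kHz.
k=3: 39.2 kHz, 47.8 kHz.
Within [12.9 kHz, 26.6 kHz]: 18.8 kHz, 24.7 kHz.

18.8 kHz, 24.7 kHz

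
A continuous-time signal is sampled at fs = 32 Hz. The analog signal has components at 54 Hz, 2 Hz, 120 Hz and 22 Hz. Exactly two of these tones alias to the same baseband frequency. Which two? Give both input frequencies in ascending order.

22 Hz, 54 Hz

fs/2 = 16 Hz.
54 Hz mod fs = 22 Hz.
22 Hz > fs/2 = 16 Hz, folds to fs − 22 Hz = 10 Hz.
2 Hz ≤ fs/2 = 16 Hz, passes unchanged.
120 Hz mod fs = 24 Hz.
24 Hz > fs/2 = 16 Hz, folds to fs − 24 Hz = 8 Hz.
22 Hz > fs/2 = 16 Hz, folds to fs − 22 Hz = 10 Hz.
22 Hz and 54 Hz both map to 10 Hz.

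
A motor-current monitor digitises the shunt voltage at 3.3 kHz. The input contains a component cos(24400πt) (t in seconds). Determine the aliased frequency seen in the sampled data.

1 kHz

ω = 24400π rad/s → f = ω/(2π) = 12200 Hz = 12.2 kHz.
12.2 kHz mod fs = 2.3 kHz.
2.3 kHz > fs/2 = 1.65 kHz, folds to fs − 2.3 kHz = 1 kHz.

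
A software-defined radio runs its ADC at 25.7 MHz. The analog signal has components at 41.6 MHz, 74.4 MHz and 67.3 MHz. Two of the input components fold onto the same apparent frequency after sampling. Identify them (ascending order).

fs/2 = 12.85 MHz.
41.6 MHz mod fs = 15.9 MHz.
15.9 MHz > fs/2 = 12.85 MHz, folds to fs − 15.9 MHz = 9.8 MHz.
74.4 MHz mod fs = 23 MHz.
23 MHz > fs/2 = 12.85 MHz, folds to fs − 23 MHz = 2.7 MHz.
67.3 MHz mod fs = 15.9 MHz.
15.9 MHz > fs/2 = 12.85 MHz, folds to fs − 15.9 MHz = 9.8 MHz.
41.6 MHz and 67.3 MHz both map to 9.8 MHz.

41.6 MHz, 67.3 MHz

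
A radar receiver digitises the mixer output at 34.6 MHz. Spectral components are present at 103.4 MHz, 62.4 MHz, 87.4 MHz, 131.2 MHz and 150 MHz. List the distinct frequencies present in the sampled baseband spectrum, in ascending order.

0.4 MHz, 6.8 MHz, 7.2 MHz, 11.6 MHz, 16.4 MHz

fs/2 = 17.3 MHz.
103.4 MHz mod fs = 34.2 MHz.
34.2 MHz > fs/2 = 17.3 MHz, folds to fs − 34.2 MHz = 0.4 MHz.
62.4 MHz mod fs = 27.8 MHz.
27.8 MHz > fs/2 = 17.3 MHz, folds to fs − 27.8 MHz = 6.8 MHz.
87.4 MHz mod fs = 18.2 MHz.
18.2 MHz > fs/2 = 17.3 MHz, folds to fs − 18.2 MHz = 16.4 MHz.
131.2 MHz mod fs = 27.4 MHz.
27.4 MHz > fs/2 = 17.3 MHz, folds to fs − 27.4 MHz = 7.2 MHz.
150 MHz mod fs = 11.6 MHz.
11.6 MHz ≤ fs/2 = 17.3 MHz, appears at 11.6 MHz.
Distinct values: {0.4 MHz, 6.8 MHz, 7.2 MHz, 11.6 MHz, 16.4 MHz}.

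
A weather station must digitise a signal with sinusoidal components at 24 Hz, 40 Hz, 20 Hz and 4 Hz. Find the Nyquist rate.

80 Hz

Highest-frequency component: 40 Hz.
Nyquist rate = 2 × 40 Hz = 80 Hz.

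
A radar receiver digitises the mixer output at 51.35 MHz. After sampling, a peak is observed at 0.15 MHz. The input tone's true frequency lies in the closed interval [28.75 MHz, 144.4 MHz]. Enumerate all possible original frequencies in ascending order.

Frequencies that alias to 0.15 MHz are k·fs ± 0.15 MHz for integer k ≥ 0.
k=0: 0.15 MHz.
k=1: 51.2 MHz, 51.5 MHz.
k=2: 102.55 MHz, 102.85 MHz.
k=3: 153.9 MHz, 154.2 MHz.
Within [28.75 MHz, 144.4 MHz]: 51.2 MHz, 51.5 MHz, 102.55 MHz, 102.85 MHz.

51.2 MHz, 51.5 MHz, 102.55 MHz, 102.85 MHz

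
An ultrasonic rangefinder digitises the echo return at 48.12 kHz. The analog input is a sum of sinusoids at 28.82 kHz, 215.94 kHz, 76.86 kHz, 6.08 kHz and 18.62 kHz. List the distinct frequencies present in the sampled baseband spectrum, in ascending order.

6.08 kHz, 18.62 kHz, 19.3 kHz, 19.38 kHz, 23.46 kHz

fs/2 = 24.06 kHz.
28.82 kHz > fs/2 = 24.06 kHz, folds to fs − 28.82 kHz = 19.3 kHz.
215.94 kHz mod fs = 23.46 kHz.
23.46 kHz ≤ fs/2 = 24.06 kHz, appears at 23.46 kHz.
76.86 kHz mod fs = 28.74 kHz.
28.74 kHz > fs/2 = 24.06 kHz, folds to fs − 28.74 kHz = 19.38 kHz.
6.08 kHz ≤ fs/2 = 24.06 kHz, passes unchanged.
18.62 kHz ≤ fs/2 = 24.06 kHz, passes unchanged.
Distinct values: {6.08 kHz, 18.62 kHz, 19.3 kHz, 19.38 kHz, 23.46 kHz}.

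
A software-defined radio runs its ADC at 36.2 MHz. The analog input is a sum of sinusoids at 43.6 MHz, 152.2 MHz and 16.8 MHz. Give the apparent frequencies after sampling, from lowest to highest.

7.4 MHz, 16.8 MHz

fs/2 = 18.1 MHz.
43.6 MHz mod fs = 7.4 MHz.
7.4 MHz ≤ fs/2 = 18.1 MHz, appears at 7.4 MHz.
152.2 MHz mod fs = 7.4 MHz.
7.4 MHz ≤ fs/2 = 18.1 MHz, appears at 7.4 MHz.
16.8 MHz ≤ fs/2 = 18.1 MHz, passes unchanged.
Distinct values: {7.4 MHz, 16.8 MHz}.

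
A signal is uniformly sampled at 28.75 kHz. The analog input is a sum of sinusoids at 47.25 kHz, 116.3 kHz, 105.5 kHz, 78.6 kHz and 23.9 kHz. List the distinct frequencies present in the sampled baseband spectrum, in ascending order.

1.3 kHz, 4.85 kHz, 7.65 kHz, 9.5 kHz, 10.25 kHz

fs/2 = 14.375 kHz.
47.25 kHz mod fs = 18.5 kHz.
18.5 kHz > fs/2 = 14.375 kHz, folds to fs − 18.5 kHz = 10.25 kHz.
116.3 kHz mod fs = 1.3 kHz.
1.3 kHz ≤ fs/2 = 14.375 kHz, appears at 1.3 kHz.
105.5 kHz mod fs = 19.25 kHz.
19.25 kHz > fs/2 = 14.375 kHz, folds to fs − 19.25 kHz = 9.5 kHz.
78.6 kHz mod fs = 21.1 kHz.
21.1 kHz > fs/2 = 14.375 kHz, folds to fs − 21.1 kHz = 7.65 kHz.
23.9 kHz > fs/2 = 14.375 kHz, folds to fs − 23.9 kHz = 4.85 kHz.
Distinct values: {1.3 kHz, 4.85 kHz, 7.65 kHz, 9.5 kHz, 10.25 kHz}.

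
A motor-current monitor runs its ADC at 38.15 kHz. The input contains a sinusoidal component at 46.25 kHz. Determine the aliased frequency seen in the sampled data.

46.25 kHz mod fs = 8.1 kHz.
8.1 kHz ≤ fs/2 = 19.075 kHz, appears at 8.1 kHz.

8.1 kHz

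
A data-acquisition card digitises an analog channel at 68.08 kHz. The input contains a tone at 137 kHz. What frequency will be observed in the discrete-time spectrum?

137 kHz mod fs = 0.84 kHz.
0.84 kHz ≤ fs/2 = 34.04 kHz, appears at 0.84 kHz.

0.84 kHz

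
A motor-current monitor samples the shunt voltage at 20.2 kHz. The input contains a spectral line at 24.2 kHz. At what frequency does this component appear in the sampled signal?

24.2 kHz mod fs = 4 kHz.
4 kHz ≤ fs/2 = 10.1 kHz, appears at 4 kHz.

4 kHz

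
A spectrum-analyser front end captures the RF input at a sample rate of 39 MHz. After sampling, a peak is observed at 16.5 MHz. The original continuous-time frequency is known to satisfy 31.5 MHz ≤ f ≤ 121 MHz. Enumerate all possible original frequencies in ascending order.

Frequencies that alias to 16.5 MHz are k·fs ± 16.5 MHz for integer k ≥ 0.
k=0: 16.5 MHz.
k=1: 22.5 MHz, 55.5 MHz.
k=2: 61.5 MHz, 94.5 MHz.
k=3: 100.5 MHz, 133.5 MHz.
k=4: 139.5 MHz, 172.5 MHz.
Within [31.5 MHz, 121 MHz]: 55.5 MHz, 61.5 MHz, 94.5 MHz, 100.5 MHz.

55.5 MHz, 61.5 MHz, 94.5 MHz, 100.5 MHz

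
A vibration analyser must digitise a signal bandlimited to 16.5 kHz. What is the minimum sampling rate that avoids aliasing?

Nyquist rate = 2 × 16.5 kHz = 33 kHz.

33 kHz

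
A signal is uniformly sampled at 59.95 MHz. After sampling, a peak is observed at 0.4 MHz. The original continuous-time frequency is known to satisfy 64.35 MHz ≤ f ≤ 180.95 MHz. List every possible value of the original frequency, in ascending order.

Frequencies that alias to 0.4 MHz are k·fs ± 0.4 MHz for integer k ≥ 0.
k=0: 0.4 MHz.
k=1: 59.55 MHz, 60.35 MHz.
k=2: 119.5 MHz, 120.3 MHz.
k=3: 179.45 MHz, 180.25 MHz.
k=4: 239.4 MHz, 240.2 MHz.
Within [64.35 MHz, 180.95 MHz]: 119.5 MHz, 120.3 MHz, 179.45 MHz, 180.25 MHz.

119.5 MHz, 120.3 MHz, 179.45 MHz, 180.25 MHz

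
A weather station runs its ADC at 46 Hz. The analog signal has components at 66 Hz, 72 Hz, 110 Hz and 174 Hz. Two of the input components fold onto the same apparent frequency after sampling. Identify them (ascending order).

fs/2 = 23 Hz.
66 Hz mod fs = 20 Hz.
20 Hz ≤ fs/2 = 23 Hz, appears at 20 Hz.
72 Hz mod fs = 26 Hz.
26 Hz > fs/2 = 23 Hz, folds to fs − 26 Hz = 20 Hz.
110 Hz mod fs = 18 Hz.
18 Hz ≤ fs/2 = 23 Hz, appears at 18 Hz.
174 Hz mod fs = 36 Hz.
36 Hz > fs/2 = 23 Hz, folds to fs − 36 Hz = 10 Hz.
66 Hz and 72 Hz both map to 20 Hz.

66 Hz, 72 Hz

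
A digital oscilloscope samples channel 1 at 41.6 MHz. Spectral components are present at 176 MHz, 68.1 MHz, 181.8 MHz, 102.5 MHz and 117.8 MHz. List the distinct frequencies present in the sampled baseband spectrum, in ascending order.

7 MHz, 9.6 MHz, 15.1 MHz, 15.4 MHz, 19.3 MHz

fs/2 = 20.8 MHz.
176 MHz mod fs = 9.6 MHz.
9.6 MHz ≤ fs/2 = 20.8 MHz, appears at 9.6 MHz.
68.1 MHz mod fs = 26.5 MHz.
26.5 MHz > fs/2 = 20.8 MHz, folds to fs − 26.5 MHz = 15.1 MHz.
181.8 MHz mod fs = 15.4 MHz.
15.4 MHz ≤ fs/2 = 20.8 MHz, appears at 15.4 MHz.
102.5 MHz mod fs = 19.3 MHz.
19.3 MHz ≤ fs/2 = 20.8 MHz, appears at 19.3 MHz.
117.8 MHz mod fs = 34.6 MHz.
34.6 MHz > fs/2 = 20.8 MHz, folds to fs − 34.6 MHz = 7 MHz.
Distinct values: {7 MHz, 9.6 MHz, 15.1 MHz, 15.4 MHz, 19.3 MHz}.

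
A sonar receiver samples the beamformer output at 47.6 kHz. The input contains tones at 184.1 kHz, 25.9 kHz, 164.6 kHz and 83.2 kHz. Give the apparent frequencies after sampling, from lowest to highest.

6.3 kHz, 12 kHz, 21.7 kHz, 21.8 kHz

fs/2 = 23.8 kHz.
184.1 kHz mod fs = 41.3 kHz.
41.3 kHz > fs/2 = 23.8 kHz, folds to fs − 41.3 kHz = 6.3 kHz.
25.9 kHz > fs/2 = 23.8 kHz, folds to fs − 25.9 kHz = 21.7 kHz.
164.6 kHz mod fs = 21.8 kHz.
21.8 kHz ≤ fs/2 = 23.8 kHz, appears at 21.8 kHz.
83.2 kHz mod fs = 35.6 kHz.
35.6 kHz > fs/2 = 23.8 kHz, folds to fs − 35.6 kHz = 12 kHz.
Distinct values: {6.3 kHz, 12 kHz, 21.7 kHz, 21.8 kHz}.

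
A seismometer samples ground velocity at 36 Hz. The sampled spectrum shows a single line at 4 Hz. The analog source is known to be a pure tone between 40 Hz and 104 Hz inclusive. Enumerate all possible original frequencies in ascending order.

Frequencies that alias to 4 Hz are k·fs ± 4 Hz for integer k ≥ 0.
k=0: 4 Hz.
k=1: 32 Hz, 40 Hz.
k=2: 68 Hz, 76 Hz.
k=3: 104 Hz, 112 Hz.
k=4: 140 Hz, 148 Hz.
Within [40 Hz, 104 Hz]: 40 Hz, 68 Hz, 76 Hz, 104 Hz.

40 Hz, 68 Hz, 76 Hz, 104 Hz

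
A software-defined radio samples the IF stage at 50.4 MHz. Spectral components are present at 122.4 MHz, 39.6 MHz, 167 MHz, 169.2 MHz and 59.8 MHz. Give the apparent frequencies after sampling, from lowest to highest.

9.4 MHz, 10.8 MHz, 15.8 MHz, 18 MHz, 21.6 MHz

fs/2 = 25.2 MHz.
122.4 MHz mod fs = 21.6 MHz.
21.6 MHz ≤ fs/2 = 25.2 MHz, appears at 21.6 MHz.
39.6 MHz > fs/2 = 25.2 MHz, folds to fs − 39.6 MHz = 10.8 MHz.
167 MHz mod fs = 15.8 MHz.
15.8 MHz ≤ fs/2 = 25.2 MHz, appears at 15.8 MHz.
169.2 MHz mod fs = 18 MHz.
18 MHz ≤ fs/2 = 25.2 MHz, appears at 18 MHz.
59.8 MHz mod fs = 9.4 MHz.
9.4 MHz ≤ fs/2 = 25.2 MHz, appears at 9.4 MHz.
Distinct values: {9.4 MHz, 10.8 MHz, 15.8 MHz, 18 MHz, 21.6 MHz}.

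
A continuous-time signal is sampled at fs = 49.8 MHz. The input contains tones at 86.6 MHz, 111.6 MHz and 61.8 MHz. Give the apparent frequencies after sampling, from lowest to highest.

12 MHz, 13 MHz

fs/2 = 24.9 MHz.
86.6 MHz mod fs = 36.8 MHz.
36.8 MHz > fs/2 = 24.9 MHz, folds to fs − 36.8 MHz = 13 MHz.
111.6 MHz mod fs = 12 MHz.
12 MHz ≤ fs/2 = 24.9 MHz, appears at 12 MHz.
61.8 MHz mod fs = 12 MHz.
12 MHz ≤ fs/2 = 24.9 MHz, appears at 12 MHz.
Distinct values: {12 MHz, 13 MHz}.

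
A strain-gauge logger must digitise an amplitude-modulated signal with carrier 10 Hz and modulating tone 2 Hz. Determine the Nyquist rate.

AM sidebands sit at fc ± fm = 8 Hz and 12 Hz.
Highest-frequency component: 12 Hz.
Nyquist rate = 2 × 12 Hz = 24 Hz.

24 Hz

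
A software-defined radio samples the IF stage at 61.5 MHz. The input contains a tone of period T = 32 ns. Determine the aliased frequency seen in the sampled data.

T = 32 ns → f = 1/T = 31.25 MHz.
31.25 MHz > fs/2 = 30.75 MHz, folds to fs − 31.25 MHz = 30.25 MHz.

30.25 MHz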